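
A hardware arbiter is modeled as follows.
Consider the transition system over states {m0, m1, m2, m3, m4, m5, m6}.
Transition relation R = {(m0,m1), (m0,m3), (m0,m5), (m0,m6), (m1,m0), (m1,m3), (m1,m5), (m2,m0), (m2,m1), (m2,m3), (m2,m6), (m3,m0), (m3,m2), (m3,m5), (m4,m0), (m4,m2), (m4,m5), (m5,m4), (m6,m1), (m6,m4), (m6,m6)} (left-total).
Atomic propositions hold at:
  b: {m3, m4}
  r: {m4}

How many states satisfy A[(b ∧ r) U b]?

Sat(b ∧ r) = {m4}
A[(b ∧ r) U b]: least fixpoint, start Z0 = Sat(b) = {m3, m4}, add states in Sat(b ∧ r) with every successor in Z. Already a fixed point.
Sat(A[(b ∧ r) U b]) = {m3, m4}
|Sat(A[(b ∧ r) U b])| = |{m3, m4}| = 2.

2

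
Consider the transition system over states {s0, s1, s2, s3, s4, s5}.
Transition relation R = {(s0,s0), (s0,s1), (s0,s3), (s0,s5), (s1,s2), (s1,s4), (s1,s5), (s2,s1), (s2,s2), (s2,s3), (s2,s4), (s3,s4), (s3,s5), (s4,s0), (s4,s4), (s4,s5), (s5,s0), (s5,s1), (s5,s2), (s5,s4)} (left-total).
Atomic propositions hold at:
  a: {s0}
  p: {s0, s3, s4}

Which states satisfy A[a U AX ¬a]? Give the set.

{s1, s2, s3}

Sat(¬a) = {s1, s2, s3, s4, s5}
Sat(AX ¬a) = {s : every successor in {s1, s2, s3, s4, s5}} = {s1, s2, s3}
A[a U AX ¬a]: least fixpoint, start Z0 = Sat(AX ¬a) = {s1, s2, s3}, add states in Sat(a) with every successor in Z. Already a fixed point.
Sat(A[a U AX ¬a]) = {s1, s2, s3}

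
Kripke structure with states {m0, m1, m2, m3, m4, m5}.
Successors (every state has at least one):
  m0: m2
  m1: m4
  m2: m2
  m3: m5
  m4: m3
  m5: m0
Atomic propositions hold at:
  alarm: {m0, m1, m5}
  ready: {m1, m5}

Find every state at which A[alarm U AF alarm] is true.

AF alarm: least fixpoint, start Z0 = {m0, m1, m5}, add states with every successor in Z. Z1 = {m0, m1, m3, m5}; Z2 = {m0, m1, m3, m4, m5}; fixed.
Sat(AF alarm) = {m0, m1, m3, m4, m5}
A[alarm U AF alarm]: least fixpoint, start Z0 = Sat(AF alarm) = {m0, m1, m3, m4, m5}, add states in Sat(alarm) with every successor in Z. Already a fixed point.
Sat(A[alarm U AF alarm]) = {m0, m1, m3, m4, m5}

{m0, m1, m3, m4, m5}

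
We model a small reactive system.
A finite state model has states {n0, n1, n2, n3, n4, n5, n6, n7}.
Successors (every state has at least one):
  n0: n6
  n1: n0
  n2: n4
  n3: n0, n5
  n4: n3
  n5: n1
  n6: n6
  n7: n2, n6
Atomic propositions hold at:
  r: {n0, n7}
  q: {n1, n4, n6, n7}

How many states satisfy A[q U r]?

3

A[q U r]: least fixpoint, start Z0 = Sat(r) = {n0, n7}, add states in Sat(q) with every successor in Z. Z1 = {n0, n1, n7}; fixed.
Sat(A[q U r]) = {n0, n1, n7}
|Sat(A[q U r])| = |{n0, n1, n7}| = 3.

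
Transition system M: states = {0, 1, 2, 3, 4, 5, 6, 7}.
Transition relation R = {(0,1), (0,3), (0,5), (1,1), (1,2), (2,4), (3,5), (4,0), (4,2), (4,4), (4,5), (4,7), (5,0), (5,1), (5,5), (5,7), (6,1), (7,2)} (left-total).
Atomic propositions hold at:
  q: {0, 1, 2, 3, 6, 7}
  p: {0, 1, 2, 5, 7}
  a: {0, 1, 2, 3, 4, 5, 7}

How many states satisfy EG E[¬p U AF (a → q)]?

6

Sat(¬p) = {3, 4, 6}
Sat(a → q) = {0, 1, 2, 3, 6, 7}
AF (a → q): least fixpoint, start Z0 = {0, 1, 2, 3, 6, 7}, add states with every successor in Z. Already a fixed point.
Sat(AF (a → q)) = {0, 1, 2, 3, 6, 7}
E[¬p U AF (a → q)]: least fixpoint, start Z0 = Sat(AF (a → q)) = {0, 1, 2, 3, 6, 7}, add states in Sat(¬p) with some successor in Z. Z1 = {0, 1, 2, 3, 4, 6, 7}; fixed.
Sat(E[¬p U AF (a → q)]) = {0, 1, 2, 3, 4, 6, 7}
EG E[¬p U AF (a → q)]: greatest fixpoint, start Z0 = {0, 1, 2, 3, 4, 6, 7}, keep only states in Sat with some successor in Z. Z1 = {0, 1, 2, 4, 6, 7}; fixed.
Sat(EG E[¬p U AF (a → q)]) = {0, 1, 2, 4, 6, 7}
|Sat(EG E[¬p U AF (a → q)])| = |{0, 1, 2, 4, 6, 7}| = 6.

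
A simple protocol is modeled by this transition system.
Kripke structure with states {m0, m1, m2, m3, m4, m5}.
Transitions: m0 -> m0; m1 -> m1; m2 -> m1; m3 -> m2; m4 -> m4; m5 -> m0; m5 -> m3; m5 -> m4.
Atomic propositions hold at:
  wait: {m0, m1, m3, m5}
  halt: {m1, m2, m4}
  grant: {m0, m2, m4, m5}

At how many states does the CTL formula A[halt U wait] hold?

5

A[halt U wait]: least fixpoint, start Z0 = Sat(wait) = {m0, m1, m3, m5}, add states in Sat(halt) with every successor in Z. Z1 = {m0, m1, m2, m3, m5}; fixed.
Sat(A[halt U wait]) = {m0, m1, m2, m3, m5}
|Sat(A[halt U wait])| = |{m0, m1, m2, m3, m5}| = 5.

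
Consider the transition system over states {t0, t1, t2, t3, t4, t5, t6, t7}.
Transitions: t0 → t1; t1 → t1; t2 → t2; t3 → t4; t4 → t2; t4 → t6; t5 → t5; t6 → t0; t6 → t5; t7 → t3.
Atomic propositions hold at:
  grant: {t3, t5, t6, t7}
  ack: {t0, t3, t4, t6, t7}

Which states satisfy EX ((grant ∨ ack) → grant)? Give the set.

{t0, t1, t2, t4, t5, t6, t7}

Sat(grant ∨ ack) = {t0, t3, t4, t5, t6, t7}
Sat((grant ∨ ack) → grant) = {t1, t2, t3, t5, t6, t7}
Sat(EX ((grant ∨ ack) → grant)) = {s : some successor in {t1, t2, t3, t5, t6, t7}} = {t0, t1, t2, t4, t5, t6, t7}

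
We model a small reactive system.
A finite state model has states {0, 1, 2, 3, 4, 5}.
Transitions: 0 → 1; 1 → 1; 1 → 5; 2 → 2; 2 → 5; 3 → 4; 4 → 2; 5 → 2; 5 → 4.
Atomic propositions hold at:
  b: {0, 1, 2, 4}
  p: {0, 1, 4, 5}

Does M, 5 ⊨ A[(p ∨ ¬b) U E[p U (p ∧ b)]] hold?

Yes

Sat(¬b) = {3, 5}
Sat(p ∨ ¬b) = {0, 1, 3, 4, 5}
Sat(p ∧ b) = {0, 1, 4}
E[p U (p ∧ b)]: least fixpoint, start Z0 = Sat((p ∧ b)) = {0, 1, 4}, add states in Sat(p) with some successor in Z. Z1 = {0, 1, 4, 5}; fixed.
Sat(E[p U (p ∧ b)]) = {0, 1, 4, 5}
A[(p ∨ ¬b) U E[p U (p ∧ b)]]: least fixpoint, start Z0 = Sat(E[p U (p ∧ b)]) = {0, 1, 4, 5}, add states in Sat(p ∨ ¬b) with every successor in Z. Z1 = {0, 1, 3, 4, 5}; fixed.
Sat(A[(p ∨ ¬b) U E[p U (p ∧ b)]]) = {0, 1, 3, 4, 5}
5 ∈ Sat(A[(p ∨ ¬b) U E[p U (p ∧ b)]]) = {0, 1, 3, 4, 5}, so the formula holds at 5.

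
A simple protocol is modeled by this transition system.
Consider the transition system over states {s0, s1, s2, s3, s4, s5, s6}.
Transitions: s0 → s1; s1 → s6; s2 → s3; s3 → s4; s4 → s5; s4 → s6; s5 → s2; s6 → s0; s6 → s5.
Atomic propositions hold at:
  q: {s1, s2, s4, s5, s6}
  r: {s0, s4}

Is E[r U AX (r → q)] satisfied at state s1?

Yes

Sat(r → q) = {s1, s2, s3, s4, s5, s6}
Sat(AX (r → q)) = {s : every successor in {s1, s2, s3, s4, s5, s6}} = {s0, s1, s2, s3, s4, s5}
E[r U AX (r → q)]: least fixpoint, start Z0 = Sat(AX (r → q)) = {s0, s1, s2, s3, s4, s5}, add states in Sat(r) with some successor in Z. Already a fixed point.
Sat(E[r U AX (r → q)]) = {s0, s1, s2, s3, s4, s5}
s1 ∈ Sat(E[r U AX (r → q)]) = {s0, s1, s2, s3, s4, s5}, so the formula holds at s1.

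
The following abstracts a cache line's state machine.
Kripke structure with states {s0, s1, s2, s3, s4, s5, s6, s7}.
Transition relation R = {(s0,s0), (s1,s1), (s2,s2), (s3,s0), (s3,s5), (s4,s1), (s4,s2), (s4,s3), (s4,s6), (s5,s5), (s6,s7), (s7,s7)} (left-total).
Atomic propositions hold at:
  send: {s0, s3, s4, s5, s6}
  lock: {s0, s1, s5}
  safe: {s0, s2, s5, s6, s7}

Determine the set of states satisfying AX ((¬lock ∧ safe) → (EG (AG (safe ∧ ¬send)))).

{s0, s1, s2, s3, s5, s6, s7}

Sat(¬lock) = {s2, s3, s4, s6, s7}
Sat(¬lock ∧ safe) = {s2, s6, s7}
Sat(¬send) = {s1, s2, s7}
Sat(safe ∧ ¬send) = {s2, s7}
AG (safe ∧ ¬send): greatest fixpoint, start Z0 = {s2, s7}, keep only states in Sat with every successor in Z. Already a fixed point.
Sat(AG (safe ∧ ¬send)) = {s2, s7}
EG (AG (safe ∧ ¬send)): greatest fixpoint, start Z0 = {s2, s7}, keep only states in Sat with some successor in Z. Already a fixed point.
Sat(EG (AG (safe ∧ ¬send))) = {s2, s7}
Sat((¬lock ∧ safe) → (EG (AG (safe ∧ ¬send)))) = {s0, s1, s2, s3, s4, s5, s7}
Sat(AX ((¬lock ∧ safe) → (EG (AG (safe ∧ ¬send))))) = {s : every successor in {s0, s1, s2, s3, s4, s5, s7}} = {s0, s1, s2, s3, s5, s6, s7}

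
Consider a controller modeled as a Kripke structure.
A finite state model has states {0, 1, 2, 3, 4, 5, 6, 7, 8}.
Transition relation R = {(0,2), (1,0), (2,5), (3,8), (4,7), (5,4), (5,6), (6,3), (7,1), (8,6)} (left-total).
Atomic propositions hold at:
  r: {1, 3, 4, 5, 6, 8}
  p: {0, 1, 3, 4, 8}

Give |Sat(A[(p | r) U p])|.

Sat(p | r) = {0, 1, 3, 4, 5, 6, 8}
A[(p | r) U p]: least fixpoint, start Z0 = Sat(p) = {0, 1, 3, 4, 8}, add states in Sat(p | r) with every successor in Z. Z1 = {0, 1, 3, 4, 6, 8}; Z2 = {0, 1, 3, 4, 5, 6, 8}; fixed.
Sat(A[(p | r) U p]) = {0, 1, 3, 4, 5, 6, 8}
|Sat(A[(p | r) U p])| = |{0, 1, 3, 4, 5, 6, 8}| = 7.

7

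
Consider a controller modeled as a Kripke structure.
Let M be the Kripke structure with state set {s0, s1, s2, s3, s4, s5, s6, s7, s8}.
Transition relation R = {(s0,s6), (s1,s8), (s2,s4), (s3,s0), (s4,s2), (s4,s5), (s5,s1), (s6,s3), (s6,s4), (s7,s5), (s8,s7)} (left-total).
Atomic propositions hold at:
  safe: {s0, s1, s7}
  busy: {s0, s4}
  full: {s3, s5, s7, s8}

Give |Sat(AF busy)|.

AF busy: least fixpoint, start Z0 = {s0, s4}, add states with every successor in Z. Z1 = {s0, s2, s3, s4}; Z2 = {s0, s2, s3, s4, s6}; fixed.
Sat(AF busy) = {s0, s2, s3, s4, s6}
|Sat(AF busy)| = |{s0, s2, s3, s4, s6}| = 5.

5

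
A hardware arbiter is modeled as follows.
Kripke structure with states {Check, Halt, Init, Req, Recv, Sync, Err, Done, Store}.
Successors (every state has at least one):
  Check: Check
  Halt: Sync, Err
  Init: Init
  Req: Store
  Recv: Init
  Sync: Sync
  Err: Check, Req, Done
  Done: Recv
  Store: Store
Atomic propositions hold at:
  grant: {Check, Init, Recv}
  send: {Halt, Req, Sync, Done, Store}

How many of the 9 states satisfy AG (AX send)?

Sat(AX send) = {s : every successor in {Halt, Req, Sync, Done, Store}} = {Req, Sync, Store}
AG (AX send): greatest fixpoint, start Z0 = {Req, Sync, Store}, keep only states in Sat with every successor in Z. Already a fixed point.
Sat(AG (AX send)) = {Req, Sync, Store}
|Sat(AG (AX send))| = |{Req, Sync, Store}| = 3.

3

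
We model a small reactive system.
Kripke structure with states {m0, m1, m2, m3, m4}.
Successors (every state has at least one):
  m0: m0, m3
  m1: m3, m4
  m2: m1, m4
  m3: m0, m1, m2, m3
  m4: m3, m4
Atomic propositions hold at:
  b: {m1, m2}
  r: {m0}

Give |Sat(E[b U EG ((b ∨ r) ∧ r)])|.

1

Sat(b ∨ r) = {m0, m1, m2}
Sat((b ∨ r) ∧ r) = {m0}
EG ((b ∨ r) ∧ r): greatest fixpoint, start Z0 = {m0}, keep only states in Sat with some successor in Z. Already a fixed point.
Sat(EG ((b ∨ r) ∧ r)) = {m0}
E[b U EG ((b ∨ r) ∧ r)]: least fixpoint, start Z0 = Sat(EG ((b ∨ r) ∧ r)) = {m0}, add states in Sat(b) with some successor in Z. Already a fixed point.
Sat(E[b U EG ((b ∨ r) ∧ r)]) = {m0}
|Sat(E[b U EG ((b ∨ r) ∧ r)])| = |{m0}| = 1.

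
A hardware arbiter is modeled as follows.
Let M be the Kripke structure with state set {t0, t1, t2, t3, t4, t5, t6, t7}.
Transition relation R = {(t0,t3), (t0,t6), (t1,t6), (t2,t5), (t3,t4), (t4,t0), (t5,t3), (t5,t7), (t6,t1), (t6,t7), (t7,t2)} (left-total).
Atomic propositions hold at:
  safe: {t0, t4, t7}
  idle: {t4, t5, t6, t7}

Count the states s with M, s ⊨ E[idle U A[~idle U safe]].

6

Sat(~idle) = {t0, t1, t2, t3}
A[~idle U safe]: least fixpoint, start Z0 = Sat(safe) = {t0, t4, t7}, add states in Sat(~idle) with every successor in Z. Z1 = {t0, t3, t4, t7}; fixed.
Sat(A[~idle U safe]) = {t0, t3, t4, t7}
E[idle U A[~idle U safe]]: least fixpoint, start Z0 = Sat(A[~idle U safe]) = {t0, t3, t4, t7}, add states in Sat(idle) with some successor in Z. Z1 = {t0, t3, t4, t5, t6, t7}; fixed.
Sat(E[idle U A[~idle U safe]]) = {t0, t3, t4, t5, t6, t7}
|Sat(E[idle U A[~idle U safe]])| = |{t0, t3, t4, t5, t6, t7}| = 6.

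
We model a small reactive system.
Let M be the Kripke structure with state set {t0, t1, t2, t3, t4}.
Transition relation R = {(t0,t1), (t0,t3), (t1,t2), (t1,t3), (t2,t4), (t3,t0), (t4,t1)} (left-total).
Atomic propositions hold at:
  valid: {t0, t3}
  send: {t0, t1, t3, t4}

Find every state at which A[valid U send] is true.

{t0, t1, t3, t4}

A[valid U send]: least fixpoint, start Z0 = Sat(send) = {t0, t1, t3, t4}, add states in Sat(valid) with every successor in Z. Already a fixed point.
Sat(A[valid U send]) = {t0, t1, t3, t4}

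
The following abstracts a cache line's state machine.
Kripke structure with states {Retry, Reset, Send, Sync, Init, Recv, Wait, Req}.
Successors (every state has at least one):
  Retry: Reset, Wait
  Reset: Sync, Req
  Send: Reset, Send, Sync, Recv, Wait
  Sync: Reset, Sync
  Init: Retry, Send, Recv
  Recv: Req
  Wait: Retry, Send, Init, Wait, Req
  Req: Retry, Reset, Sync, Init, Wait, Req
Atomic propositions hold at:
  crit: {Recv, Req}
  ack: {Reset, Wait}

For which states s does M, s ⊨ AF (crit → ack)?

{Retry, Reset, Send, Sync, Init, Wait}

Sat(crit → ack) = {Retry, Reset, Send, Sync, Init, Wait}
AF (crit → ack): least fixpoint, start Z0 = {Retry, Reset, Send, Sync, Init, Wait}, add states with every successor in Z. Already a fixed point.
Sat(AF (crit → ack)) = {Retry, Reset, Send, Sync, Init, Wait}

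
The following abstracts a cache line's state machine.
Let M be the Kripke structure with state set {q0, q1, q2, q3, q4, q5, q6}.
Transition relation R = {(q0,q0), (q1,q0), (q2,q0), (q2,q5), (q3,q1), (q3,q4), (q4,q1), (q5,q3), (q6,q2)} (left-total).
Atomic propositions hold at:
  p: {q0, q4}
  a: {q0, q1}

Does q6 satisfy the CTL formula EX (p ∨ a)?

Sat(p ∨ a) = {q0, q1, q4}
Sat(EX (p ∨ a)) = {s : some successor in {q0, q1, q4}} = {q0, q1, q2, q3, q4}
q6 ∉ Sat(EX (p ∨ a)) = {q0, q1, q2, q3, q4}, so the formula does not hold at q6.

No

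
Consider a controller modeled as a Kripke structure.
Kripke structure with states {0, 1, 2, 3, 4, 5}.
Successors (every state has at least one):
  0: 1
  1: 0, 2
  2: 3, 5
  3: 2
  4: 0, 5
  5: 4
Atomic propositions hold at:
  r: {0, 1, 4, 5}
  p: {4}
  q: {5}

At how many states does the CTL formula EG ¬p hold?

4

Sat(¬p) = {0, 1, 2, 3, 5}
EG ¬p: greatest fixpoint, start Z0 = {0, 1, 2, 3, 5}, keep only states in Sat with some successor in Z. Z1 = {0, 1, 2, 3}; fixed.
Sat(EG ¬p) = {0, 1, 2, 3}
|Sat(EG ¬p)| = |{0, 1, 2, 3}| = 4.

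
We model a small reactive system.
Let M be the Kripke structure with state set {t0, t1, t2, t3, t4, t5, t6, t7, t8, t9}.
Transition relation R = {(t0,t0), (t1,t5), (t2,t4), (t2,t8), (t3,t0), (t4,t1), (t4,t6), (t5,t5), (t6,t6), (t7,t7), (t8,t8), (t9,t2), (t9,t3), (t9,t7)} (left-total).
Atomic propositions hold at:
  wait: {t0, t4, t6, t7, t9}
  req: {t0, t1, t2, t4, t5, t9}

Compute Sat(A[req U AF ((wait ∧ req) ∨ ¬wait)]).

Sat(wait ∧ req) = {t0, t4, t9}
Sat(¬wait) = {t1, t2, t3, t5, t8}
Sat((wait ∧ req) ∨ ¬wait) = {t0, t1, t2, t3, t4, t5, t8, t9}
AF ((wait ∧ req) ∨ ¬wait): least fixpoint, start Z0 = {t0, t1, t2, t3, t4, t5, t8, t9}, add states with every successor in Z. Already a fixed point.
Sat(AF ((wait ∧ req) ∨ ¬wait)) = {t0, t1, t2, t3, t4, t5, t8, t9}
A[req U AF ((wait ∧ req) ∨ ¬wait)]: least fixpoint, start Z0 = Sat(AF ((wait ∧ req) ∨ ¬wait)) = {t0, t1, t2, t3, t4, t5, t8, t9}, add states in Sat(req) with every successor in Z. Already a fixed point.
Sat(A[req U AF ((wait ∧ req) ∨ ¬wait)]) = {t0, t1, t2, t3, t4, t5, t8, t9}

{t0, t1, t2, t3, t4, t5, t8, t9}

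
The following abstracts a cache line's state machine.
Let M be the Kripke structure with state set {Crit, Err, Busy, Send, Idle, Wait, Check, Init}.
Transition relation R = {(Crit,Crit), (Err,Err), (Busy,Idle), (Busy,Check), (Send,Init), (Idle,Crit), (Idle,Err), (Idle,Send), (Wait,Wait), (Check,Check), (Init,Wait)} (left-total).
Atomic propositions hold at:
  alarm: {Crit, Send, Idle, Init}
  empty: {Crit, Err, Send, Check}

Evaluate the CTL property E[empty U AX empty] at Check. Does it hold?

Sat(AX empty) = {s : every successor in {Crit, Err, Send, Check}} = {Crit, Err, Idle, Check}
E[empty U AX empty]: least fixpoint, start Z0 = Sat(AX empty) = {Crit, Err, Idle, Check}, add states in Sat(empty) with some successor in Z. Already a fixed point.
Sat(E[empty U AX empty]) = {Crit, Err, Idle, Check}
Check ∈ Sat(E[empty U AX empty]) = {Crit, Err, Idle, Check}, so the formula holds at Check.

Yes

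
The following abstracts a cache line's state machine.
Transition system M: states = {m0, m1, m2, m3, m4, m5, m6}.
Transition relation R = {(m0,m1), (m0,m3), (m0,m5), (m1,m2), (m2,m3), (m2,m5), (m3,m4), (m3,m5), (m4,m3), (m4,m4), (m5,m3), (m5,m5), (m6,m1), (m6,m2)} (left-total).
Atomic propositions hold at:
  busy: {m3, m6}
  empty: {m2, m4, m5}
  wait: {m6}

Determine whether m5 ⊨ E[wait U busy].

No

E[wait U busy]: least fixpoint, start Z0 = Sat(busy) = {m3, m6}, add states in Sat(wait) with some successor in Z. Already a fixed point.
Sat(E[wait U busy]) = {m3, m6}
m5 ∉ Sat(E[wait U busy]) = {m3, m6}, so the formula does not hold at m5.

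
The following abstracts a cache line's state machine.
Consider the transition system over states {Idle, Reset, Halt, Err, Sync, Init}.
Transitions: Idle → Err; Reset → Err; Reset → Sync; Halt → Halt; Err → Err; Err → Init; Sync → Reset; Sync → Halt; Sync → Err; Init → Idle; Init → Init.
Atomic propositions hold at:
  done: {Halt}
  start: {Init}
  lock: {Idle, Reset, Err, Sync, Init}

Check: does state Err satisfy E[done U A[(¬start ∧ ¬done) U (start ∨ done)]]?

Sat(¬start) = {Idle, Reset, Halt, Err, Sync}
Sat(¬done) = {Idle, Reset, Err, Sync, Init}
Sat(¬start ∧ ¬done) = {Idle, Reset, Err, Sync}
Sat(start ∨ done) = {Halt, Init}
A[(¬start ∧ ¬done) U (start ∨ done)]: least fixpoint, start Z0 = Sat((start ∨ done)) = {Halt, Init}, add states in Sat(¬start ∧ ¬done) with every successor in Z. Already a fixed point.
Sat(A[(¬start ∧ ¬done) U (start ∨ done)]) = {Halt, Init}
E[done U A[(¬start ∧ ¬done) U (start ∨ done)]]: least fixpoint, start Z0 = Sat(A[(¬start ∧ ¬done) U (start ∨ done)]) = {Halt, Init}, add states in Sat(done) with some successor in Z. Already a fixed point.
Sat(E[done U A[(¬start ∧ ¬done) U (start ∨ done)]]) = {Halt, Init}
Err ∉ Sat(E[done U A[(¬start ∧ ¬done) U (start ∨ done)]]) = {Halt, Init}, so the formula does not hold at Err.

No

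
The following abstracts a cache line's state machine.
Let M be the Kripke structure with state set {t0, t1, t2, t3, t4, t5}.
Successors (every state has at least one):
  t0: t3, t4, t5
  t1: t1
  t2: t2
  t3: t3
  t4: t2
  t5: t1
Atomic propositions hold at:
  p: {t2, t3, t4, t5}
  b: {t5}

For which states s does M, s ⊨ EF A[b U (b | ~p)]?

{t0, t1, t5}

Sat(~p) = {t0, t1}
Sat(b | ~p) = {t0, t1, t5}
A[b U (b | ~p)]: least fixpoint, start Z0 = Sat((b | ~p)) = {t0, t1, t5}, add states in Sat(b) with every successor in Z. Already a fixed point.
Sat(A[b U (b | ~p)]) = {t0, t1, t5}
EF A[b U (b | ~p)]: least fixpoint, start Z0 = {t0, t1, t5}, add states with some successor in Z. Already a fixed point.
Sat(EF A[b U (b | ~p)]) = {t0, t1, t5}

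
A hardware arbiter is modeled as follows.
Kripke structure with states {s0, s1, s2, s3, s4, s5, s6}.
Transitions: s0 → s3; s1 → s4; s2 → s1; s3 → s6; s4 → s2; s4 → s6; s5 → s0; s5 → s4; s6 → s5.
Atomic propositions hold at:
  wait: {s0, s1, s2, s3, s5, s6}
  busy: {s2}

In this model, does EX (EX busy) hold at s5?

Sat(EX busy) = {s : some successor in {s2}} = {s4}
Sat(EX (EX busy)) = {s : some successor in {s4}} = {s1, s5}
s5 ∈ Sat(EX (EX busy)) = {s1, s5}, so the formula holds at s5.

Yes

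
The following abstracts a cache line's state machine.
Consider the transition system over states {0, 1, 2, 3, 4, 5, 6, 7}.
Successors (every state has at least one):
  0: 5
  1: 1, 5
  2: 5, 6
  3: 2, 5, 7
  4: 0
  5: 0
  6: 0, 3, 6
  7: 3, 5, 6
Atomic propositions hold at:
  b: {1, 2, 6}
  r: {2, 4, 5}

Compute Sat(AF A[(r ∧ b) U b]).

{1, 2, 6}

Sat(r ∧ b) = {2}
A[(r ∧ b) U b]: least fixpoint, start Z0 = Sat(b) = {1, 2, 6}, add states in Sat(r ∧ b) with every successor in Z. Already a fixed point.
Sat(A[(r ∧ b) U b]) = {1, 2, 6}
AF A[(r ∧ b) U b]: least fixpoint, start Z0 = {1, 2, 6}, add states with every successor in Z. Already a fixed point.
Sat(AF A[(r ∧ b) U b]) = {1, 2, 6}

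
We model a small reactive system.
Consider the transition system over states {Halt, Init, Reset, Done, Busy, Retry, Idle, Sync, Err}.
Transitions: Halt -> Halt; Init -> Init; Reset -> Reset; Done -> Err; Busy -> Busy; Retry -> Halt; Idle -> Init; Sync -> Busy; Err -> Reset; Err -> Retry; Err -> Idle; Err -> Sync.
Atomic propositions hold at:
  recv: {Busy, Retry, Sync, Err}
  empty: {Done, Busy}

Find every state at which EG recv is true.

{Busy, Sync, Err}

EG recv: greatest fixpoint, start Z0 = {Busy, Retry, Sync, Err}, keep only states in Sat with some successor in Z. Z1 = {Busy, Sync, Err}; fixed.
Sat(EG recv) = {Busy, Sync, Err}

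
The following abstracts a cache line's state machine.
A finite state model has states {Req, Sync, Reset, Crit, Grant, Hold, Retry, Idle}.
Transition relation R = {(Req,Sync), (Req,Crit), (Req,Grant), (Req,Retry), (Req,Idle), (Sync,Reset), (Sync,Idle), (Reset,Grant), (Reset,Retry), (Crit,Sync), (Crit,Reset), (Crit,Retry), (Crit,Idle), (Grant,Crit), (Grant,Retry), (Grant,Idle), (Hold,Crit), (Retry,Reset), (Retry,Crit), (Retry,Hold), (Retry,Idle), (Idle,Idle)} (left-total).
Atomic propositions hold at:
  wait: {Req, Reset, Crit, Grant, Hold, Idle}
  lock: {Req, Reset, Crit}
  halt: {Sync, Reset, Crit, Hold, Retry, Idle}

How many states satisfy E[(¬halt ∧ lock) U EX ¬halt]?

2

Sat(¬halt) = {Req, Grant}
Sat(¬halt ∧ lock) = {Req}
Sat(EX ¬halt) = {s : some successor in {Req, Grant}} = {Req, Reset}
E[(¬halt ∧ lock) U EX ¬halt]: least fixpoint, start Z0 = Sat(EX ¬halt) = {Req, Reset}, add states in Sat(¬halt ∧ lock) with some successor in Z. Already a fixed point.
Sat(E[(¬halt ∧ lock) U EX ¬halt]) = {Req, Reset}
|Sat(E[(¬halt ∧ lock) U EX ¬halt])| = |{Req, Reset}| = 2.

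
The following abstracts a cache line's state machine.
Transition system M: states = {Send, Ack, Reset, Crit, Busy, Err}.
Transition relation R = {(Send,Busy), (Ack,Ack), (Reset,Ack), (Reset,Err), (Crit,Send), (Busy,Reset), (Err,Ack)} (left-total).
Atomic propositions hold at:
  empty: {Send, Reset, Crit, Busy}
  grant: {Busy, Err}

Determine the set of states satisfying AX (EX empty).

{Send, Crit}

Sat(EX empty) = {s : some successor in {Send, Reset, Crit, Busy}} = {Send, Crit, Busy}
Sat(AX (EX empty)) = {s : every successor in {Send, Crit, Busy}} = {Send, Crit}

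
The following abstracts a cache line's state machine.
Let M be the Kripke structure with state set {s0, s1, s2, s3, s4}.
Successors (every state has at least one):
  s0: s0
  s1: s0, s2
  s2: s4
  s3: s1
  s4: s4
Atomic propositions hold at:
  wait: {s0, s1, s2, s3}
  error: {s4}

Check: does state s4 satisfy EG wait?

EG wait: greatest fixpoint, start Z0 = {s0, s1, s2, s3}, keep only states in Sat with some successor in Z. Z1 = {s0, s1, s3}; fixed.
Sat(EG wait) = {s0, s1, s3}
s4 ∉ Sat(EG wait) = {s0, s1, s3}, so the formula does not hold at s4.

No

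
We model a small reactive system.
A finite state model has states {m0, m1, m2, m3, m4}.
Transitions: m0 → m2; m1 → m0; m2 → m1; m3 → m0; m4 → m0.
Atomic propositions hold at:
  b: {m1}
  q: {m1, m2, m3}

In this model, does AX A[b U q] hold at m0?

A[b U q]: least fixpoint, start Z0 = Sat(q) = {m1, m2, m3}, add states in Sat(b) with every successor in Z. Already a fixed point.
Sat(A[b U q]) = {m1, m2, m3}
Sat(AX A[b U q]) = {s : every successor in {m1, m2, m3}} = {m0, m2}
m0 ∈ Sat(AX A[b U q]) = {m0, m2}, so the formula holds at m0.

Yes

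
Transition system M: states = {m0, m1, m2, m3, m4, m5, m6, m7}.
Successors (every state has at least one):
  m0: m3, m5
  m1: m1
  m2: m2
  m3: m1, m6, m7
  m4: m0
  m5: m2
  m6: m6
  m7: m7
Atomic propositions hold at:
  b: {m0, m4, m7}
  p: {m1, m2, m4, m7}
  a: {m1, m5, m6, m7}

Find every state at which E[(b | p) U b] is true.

Sat(b | p) = {m0, m1, m2, m4, m7}
E[(b | p) U b]: least fixpoint, start Z0 = Sat(b) = {m0, m4, m7}, add states in Sat(b | p) with some successor in Z. Already a fixed point.
Sat(E[(b | p) U b]) = {m0, m4, m7}

{m0, m4, m7}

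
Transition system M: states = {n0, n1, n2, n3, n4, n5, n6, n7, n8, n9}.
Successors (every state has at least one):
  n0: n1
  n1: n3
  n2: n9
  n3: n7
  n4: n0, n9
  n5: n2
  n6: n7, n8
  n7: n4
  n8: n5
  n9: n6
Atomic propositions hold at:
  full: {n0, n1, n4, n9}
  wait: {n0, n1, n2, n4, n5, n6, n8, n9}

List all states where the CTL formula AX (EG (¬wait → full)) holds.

{n2, n5, n7, n8, n9}

Sat(¬wait) = {n3, n7}
Sat(¬wait → full) = {n0, n1, n2, n4, n5, n6, n8, n9}
EG (¬wait → full): greatest fixpoint, start Z0 = {n0, n1, n2, n4, n5, n6, n8, n9}, keep only states in Sat with some successor in Z. Z1 = {n0, n2, n4, n5, n6, n8, n9}; Z2 = {n2, n4, n5, n6, n8, n9}; fixed.
Sat(EG (¬wait → full)) = {n2, n4, n5, n6, n8, n9}
Sat(AX (EG (¬wait → full))) = {s : every successor in {n2, n4, n5, n6, n8, n9}} = {n2, n5, n7, n8, n9}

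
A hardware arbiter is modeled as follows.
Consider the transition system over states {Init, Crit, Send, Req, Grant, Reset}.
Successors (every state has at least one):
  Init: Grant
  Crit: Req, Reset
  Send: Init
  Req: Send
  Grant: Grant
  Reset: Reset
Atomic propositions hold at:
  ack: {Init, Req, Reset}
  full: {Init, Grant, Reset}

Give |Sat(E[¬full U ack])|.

Sat(¬full) = {Crit, Send, Req}
E[¬full U ack]: least fixpoint, start Z0 = Sat(ack) = {Init, Req, Reset}, add states in Sat(¬full) with some successor in Z. Z1 = {Init, Crit, Send, Req, Reset}; fixed.
Sat(E[¬full U ack]) = {Init, Crit, Send, Req, Reset}
|Sat(E[¬full U ack])| = |{Init, Crit, Send, Req, Reset}| = 5.

5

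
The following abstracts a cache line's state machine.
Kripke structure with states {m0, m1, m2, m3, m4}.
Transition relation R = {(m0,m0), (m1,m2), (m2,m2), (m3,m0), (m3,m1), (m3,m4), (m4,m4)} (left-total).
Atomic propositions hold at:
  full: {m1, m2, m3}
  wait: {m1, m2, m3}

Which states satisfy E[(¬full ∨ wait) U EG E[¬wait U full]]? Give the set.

{m1, m2, m3}

Sat(¬full) = {m0, m4}
Sat(¬full ∨ wait) = {m0, m1, m2, m3, m4}
Sat(¬wait) = {m0, m4}
E[¬wait U full]: least fixpoint, start Z0 = Sat(full) = {m1, m2, m3}, add states in Sat(¬wait) with some successor in Z. Already a fixed point.
Sat(E[¬wait U full]) = {m1, m2, m3}
EG E[¬wait U full]: greatest fixpoint, start Z0 = {m1, m2, m3}, keep only states in Sat with some successor in Z. Already a fixed point.
Sat(EG E[¬wait U full]) = {m1, m2, m3}
E[(¬full ∨ wait) U EG E[¬wait U full]]: least fixpoint, start Z0 = Sat(EG E[¬wait U full]) = {m1, m2, m3}, add states in Sat(¬full ∨ wait) with some successor in Z. Already a fixed point.
Sat(E[(¬full ∨ wait) U EG E[¬wait U full]]) = {m1, m2, m3}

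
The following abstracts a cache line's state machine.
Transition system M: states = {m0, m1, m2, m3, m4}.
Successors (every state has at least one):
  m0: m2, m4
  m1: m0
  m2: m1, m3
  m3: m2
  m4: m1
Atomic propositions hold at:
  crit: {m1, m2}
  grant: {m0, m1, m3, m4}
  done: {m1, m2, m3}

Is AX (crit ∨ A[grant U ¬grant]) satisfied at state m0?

Sat(¬grant) = {m2}
A[grant U ¬grant]: least fixpoint, start Z0 = Sat(¬grant) = {m2}, add states in Sat(grant) with every successor in Z. Z1 = {m2, m3}; fixed.
Sat(A[grant U ¬grant]) = {m2, m3}
Sat(crit ∨ A[grant U ¬grant]) = {m1, m2, m3}
Sat(AX (crit ∨ A[grant U ¬grant])) = {s : every successor in {m1, m2, m3}} = {m2, m3, m4}
m0 ∉ Sat(AX (crit ∨ A[grant U ¬grant])) = {m2, m3, m4}, so the formula does not hold at m0.

No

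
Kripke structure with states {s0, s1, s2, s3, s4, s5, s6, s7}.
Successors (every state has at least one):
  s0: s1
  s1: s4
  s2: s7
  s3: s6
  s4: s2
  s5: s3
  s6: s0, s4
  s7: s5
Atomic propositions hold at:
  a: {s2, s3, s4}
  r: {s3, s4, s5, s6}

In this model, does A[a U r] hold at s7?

No

A[a U r]: least fixpoint, start Z0 = Sat(r) = {s3, s4, s5, s6}, add states in Sat(a) with every successor in Z. Already a fixed point.
Sat(A[a U r]) = {s3, s4, s5, s6}
s7 ∉ Sat(A[a U r]) = {s3, s4, s5, s6}, so the formula does not hold at s7.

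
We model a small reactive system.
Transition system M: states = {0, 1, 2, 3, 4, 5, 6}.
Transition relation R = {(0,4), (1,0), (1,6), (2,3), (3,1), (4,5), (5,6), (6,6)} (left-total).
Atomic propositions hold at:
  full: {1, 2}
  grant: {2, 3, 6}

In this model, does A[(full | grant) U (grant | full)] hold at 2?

Yes

Sat(full | grant) = {1, 2, 3, 6}
Sat(grant | full) = {1, 2, 3, 6}
A[(full | grant) U (grant | full)]: least fixpoint, start Z0 = Sat((grant | full)) = {1, 2, 3, 6}, add states in Sat(full | grant) with every successor in Z. Already a fixed point.
Sat(A[(full | grant) U (grant | full)]) = {1, 2, 3, 6}
2 ∈ Sat(A[(full | grant) U (grant | full)]) = {1, 2, 3, 6}, so the formula holds at 2.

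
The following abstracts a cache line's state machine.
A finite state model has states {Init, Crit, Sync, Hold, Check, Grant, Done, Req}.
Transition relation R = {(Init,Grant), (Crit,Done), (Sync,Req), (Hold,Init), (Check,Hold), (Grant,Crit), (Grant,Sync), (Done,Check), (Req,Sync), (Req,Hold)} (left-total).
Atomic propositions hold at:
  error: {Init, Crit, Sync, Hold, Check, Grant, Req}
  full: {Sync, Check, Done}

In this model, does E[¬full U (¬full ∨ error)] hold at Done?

Sat(¬full) = {Init, Crit, Hold, Grant, Req}
Sat(¬full ∨ error) = {Init, Crit, Sync, Hold, Check, Grant, Req}
E[¬full U (¬full ∨ error)]: least fixpoint, start Z0 = Sat((¬full ∨ error)) = {Init, Crit, Sync, Hold, Check, Grant, Req}, add states in Sat(¬full) with some successor in Z. Already a fixed point.
Sat(E[¬full U (¬full ∨ error)]) = {Init, Crit, Sync, Hold, Check, Grant, Req}
Done ∉ Sat(E[¬full U (¬full ∨ error)]) = {Init, Crit, Sync, Hold, Check, Grant, Req}, so the formula does not hold at Done.

No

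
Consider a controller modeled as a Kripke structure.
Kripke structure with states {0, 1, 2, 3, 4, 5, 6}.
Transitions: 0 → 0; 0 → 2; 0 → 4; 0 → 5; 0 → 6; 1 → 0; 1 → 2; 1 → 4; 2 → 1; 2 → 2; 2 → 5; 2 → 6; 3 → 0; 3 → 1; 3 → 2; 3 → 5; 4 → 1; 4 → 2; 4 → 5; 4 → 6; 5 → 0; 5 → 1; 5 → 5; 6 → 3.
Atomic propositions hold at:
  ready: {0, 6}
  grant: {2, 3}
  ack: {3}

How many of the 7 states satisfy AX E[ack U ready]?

1

E[ack U ready]: least fixpoint, start Z0 = Sat(ready) = {0, 6}, add states in Sat(ack) with some successor in Z. Z1 = {0, 3, 6}; fixed.
Sat(E[ack U ready]) = {0, 3, 6}
Sat(AX E[ack U ready]) = {s : every successor in {0, 3, 6}} = {6}
|Sat(AX E[ack U ready])| = |{6}| = 1.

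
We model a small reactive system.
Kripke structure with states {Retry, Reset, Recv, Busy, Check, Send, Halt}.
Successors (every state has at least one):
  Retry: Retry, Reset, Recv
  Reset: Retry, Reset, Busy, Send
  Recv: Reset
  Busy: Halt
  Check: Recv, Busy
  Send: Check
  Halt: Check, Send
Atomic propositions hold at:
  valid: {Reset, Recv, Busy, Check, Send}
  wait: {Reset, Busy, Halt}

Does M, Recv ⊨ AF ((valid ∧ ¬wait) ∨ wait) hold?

Sat(¬wait) = {Retry, Recv, Check, Send}
Sat(valid ∧ ¬wait) = {Recv, Check, Send}
Sat((valid ∧ ¬wait) ∨ wait) = {Reset, Recv, Busy, Check, Send, Halt}
AF ((valid ∧ ¬wait) ∨ wait): least fixpoint, start Z0 = {Reset, Recv, Busy, Check, Send, Halt}, add states with every successor in Z. Already a fixed point.
Sat(AF ((valid ∧ ¬wait) ∨ wait)) = {Reset, Recv, Busy, Check, Send, Halt}
Recv ∈ Sat(AF ((valid ∧ ¬wait) ∨ wait)) = {Reset, Recv, Busy, Check, Send, Halt}, so the formula holds at Recv.

Yes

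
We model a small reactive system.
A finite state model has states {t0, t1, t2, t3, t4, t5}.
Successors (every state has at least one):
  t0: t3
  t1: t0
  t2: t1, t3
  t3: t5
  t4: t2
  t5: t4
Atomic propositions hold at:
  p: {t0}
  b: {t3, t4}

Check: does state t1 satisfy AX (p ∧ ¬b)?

Yes

Sat(¬b) = {t0, t1, t2, t5}
Sat(p ∧ ¬b) = {t0}
Sat(AX (p ∧ ¬b)) = {s : every successor in {t0}} = {t1}
t1 ∈ Sat(AX (p ∧ ¬b)) = {t1}, so the formula holds at t1.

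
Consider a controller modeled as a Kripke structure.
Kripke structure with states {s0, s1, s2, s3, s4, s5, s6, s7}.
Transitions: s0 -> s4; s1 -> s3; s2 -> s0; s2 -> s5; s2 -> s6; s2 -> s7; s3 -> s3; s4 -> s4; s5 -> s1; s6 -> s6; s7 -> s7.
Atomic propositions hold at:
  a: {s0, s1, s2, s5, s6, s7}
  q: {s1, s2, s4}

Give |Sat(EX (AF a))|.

AF a: least fixpoint, start Z0 = {s0, s1, s2, s5, s6, s7}, add states with every successor in Z. Already a fixed point.
Sat(AF a) = {s0, s1, s2, s5, s6, s7}
Sat(EX (AF a)) = {s : some successor in {s0, s1, s2, s5, s6, s7}} = {s2, s5, s6, s7}
|Sat(EX (AF a))| = |{s2, s5, s6, s7}| = 4.

4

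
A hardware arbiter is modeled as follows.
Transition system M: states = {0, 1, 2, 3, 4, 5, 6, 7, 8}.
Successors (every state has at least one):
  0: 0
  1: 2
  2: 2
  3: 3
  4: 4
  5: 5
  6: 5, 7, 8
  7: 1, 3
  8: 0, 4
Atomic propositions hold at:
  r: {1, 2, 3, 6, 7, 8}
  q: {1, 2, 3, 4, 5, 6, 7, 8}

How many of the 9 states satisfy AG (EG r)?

EG r: greatest fixpoint, start Z0 = {1, 2, 3, 6, 7, 8}, keep only states in Sat with some successor in Z. Z1 = {1, 2, 3, 6, 7}; fixed.
Sat(EG r) = {1, 2, 3, 6, 7}
AG (EG r): greatest fixpoint, start Z0 = {1, 2, 3, 6, 7}, keep only states in Sat with every successor in Z. Z1 = {1, 2, 3, 7}; fixed.
Sat(AG (EG r)) = {1, 2, 3, 7}
|Sat(AG (EG r))| = |{1, 2, 3, 7}| = 4.

4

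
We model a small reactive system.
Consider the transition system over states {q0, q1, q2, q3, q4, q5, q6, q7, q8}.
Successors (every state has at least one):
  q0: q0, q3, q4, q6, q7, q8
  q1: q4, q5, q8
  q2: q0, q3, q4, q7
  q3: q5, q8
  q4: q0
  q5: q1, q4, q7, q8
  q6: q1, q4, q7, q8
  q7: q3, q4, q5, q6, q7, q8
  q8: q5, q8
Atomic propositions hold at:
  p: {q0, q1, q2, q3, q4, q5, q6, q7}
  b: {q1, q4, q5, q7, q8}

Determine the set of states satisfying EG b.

EG b: greatest fixpoint, start Z0 = {q1, q4, q5, q7, q8}, keep only states in Sat with some successor in Z. Z1 = {q1, q5, q7, q8}; fixed.
Sat(EG b) = {q1, q5, q7, q8}

{q1, q5, q7, q8}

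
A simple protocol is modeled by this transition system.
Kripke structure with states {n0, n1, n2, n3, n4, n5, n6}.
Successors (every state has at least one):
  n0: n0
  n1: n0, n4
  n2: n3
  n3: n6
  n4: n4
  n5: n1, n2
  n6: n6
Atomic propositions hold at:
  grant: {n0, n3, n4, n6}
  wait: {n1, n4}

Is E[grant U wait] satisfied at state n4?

Yes

E[grant U wait]: least fixpoint, start Z0 = Sat(wait) = {n1, n4}, add states in Sat(grant) with some successor in Z. Already a fixed point.
Sat(E[grant U wait]) = {n1, n4}
n4 ∈ Sat(E[grant U wait]) = {n1, n4}, so the formula holds at n4.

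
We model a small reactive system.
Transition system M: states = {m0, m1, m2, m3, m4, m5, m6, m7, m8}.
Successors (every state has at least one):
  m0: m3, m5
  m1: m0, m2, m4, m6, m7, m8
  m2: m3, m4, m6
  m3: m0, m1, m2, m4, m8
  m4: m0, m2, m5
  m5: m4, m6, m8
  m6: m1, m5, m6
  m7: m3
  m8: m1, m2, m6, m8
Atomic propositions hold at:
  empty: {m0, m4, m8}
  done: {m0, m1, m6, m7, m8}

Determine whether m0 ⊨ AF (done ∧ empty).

Yes

Sat(done ∧ empty) = {m0, m8}
AF (done ∧ empty): least fixpoint, start Z0 = {m0, m8}, add states with every successor in Z. Already a fixed point.
Sat(AF (done ∧ empty)) = {m0, m8}
m0 ∈ Sat(AF (done ∧ empty)) = {m0, m8}, so the formula holds at m0.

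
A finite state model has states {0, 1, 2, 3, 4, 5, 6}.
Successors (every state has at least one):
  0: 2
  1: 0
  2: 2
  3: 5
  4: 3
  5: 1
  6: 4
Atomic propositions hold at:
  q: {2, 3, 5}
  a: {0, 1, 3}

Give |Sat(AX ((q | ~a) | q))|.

Sat(~a) = {2, 4, 5, 6}
Sat(q | ~a) = {2, 3, 4, 5, 6}
Sat((q | ~a) | q) = {2, 3, 4, 5, 6}
Sat(AX ((q | ~a) | q)) = {s : every successor in {2, 3, 4, 5, 6}} = {0, 2, 3, 4, 6}
|Sat(AX ((q | ~a) | q))| = |{0, 2, 3, 4, 6}| = 5.

5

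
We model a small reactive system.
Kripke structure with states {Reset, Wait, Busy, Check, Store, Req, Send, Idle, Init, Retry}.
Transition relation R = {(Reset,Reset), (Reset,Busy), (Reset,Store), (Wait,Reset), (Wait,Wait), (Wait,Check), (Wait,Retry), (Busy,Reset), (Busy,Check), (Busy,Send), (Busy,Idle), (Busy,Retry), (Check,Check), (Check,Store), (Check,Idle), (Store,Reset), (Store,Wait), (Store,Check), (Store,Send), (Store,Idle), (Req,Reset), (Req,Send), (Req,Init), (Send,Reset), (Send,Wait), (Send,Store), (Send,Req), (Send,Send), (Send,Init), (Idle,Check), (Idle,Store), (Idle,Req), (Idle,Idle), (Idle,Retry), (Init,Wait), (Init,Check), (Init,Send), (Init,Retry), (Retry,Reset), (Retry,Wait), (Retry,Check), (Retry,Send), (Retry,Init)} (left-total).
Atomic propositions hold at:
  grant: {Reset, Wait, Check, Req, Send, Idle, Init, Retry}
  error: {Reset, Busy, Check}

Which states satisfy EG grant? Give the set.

EG grant: greatest fixpoint, start Z0 = {Reset, Wait, Check, Req, Send, Idle, Init, Retry}, keep only states in Sat with some successor in Z. Already a fixed point.
Sat(EG grant) = {Reset, Wait, Check, Req, Send, Idle, Init, Retry}

{Reset, Wait, Check, Req, Send, Idle, Init, Retry}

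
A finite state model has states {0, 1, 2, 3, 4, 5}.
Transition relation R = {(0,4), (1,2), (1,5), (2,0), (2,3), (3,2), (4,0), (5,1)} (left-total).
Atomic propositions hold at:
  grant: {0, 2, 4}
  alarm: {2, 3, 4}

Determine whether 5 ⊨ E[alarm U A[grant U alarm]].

A[grant U alarm]: least fixpoint, start Z0 = Sat(alarm) = {2, 3, 4}, add states in Sat(grant) with every successor in Z. Z1 = {0, 2, 3, 4}; fixed.
Sat(A[grant U alarm]) = {0, 2, 3, 4}
E[alarm U A[grant U alarm]]: least fixpoint, start Z0 = Sat(A[grant U alarm]) = {0, 2, 3, 4}, add states in Sat(alarm) with some successor in Z. Already a fixed point.
Sat(E[alarm U A[grant U alarm]]) = {0, 2, 3, 4}
5 ∉ Sat(E[alarm U A[grant U alarm]]) = {0, 2, 3, 4}, so the formula does not hold at 5.

No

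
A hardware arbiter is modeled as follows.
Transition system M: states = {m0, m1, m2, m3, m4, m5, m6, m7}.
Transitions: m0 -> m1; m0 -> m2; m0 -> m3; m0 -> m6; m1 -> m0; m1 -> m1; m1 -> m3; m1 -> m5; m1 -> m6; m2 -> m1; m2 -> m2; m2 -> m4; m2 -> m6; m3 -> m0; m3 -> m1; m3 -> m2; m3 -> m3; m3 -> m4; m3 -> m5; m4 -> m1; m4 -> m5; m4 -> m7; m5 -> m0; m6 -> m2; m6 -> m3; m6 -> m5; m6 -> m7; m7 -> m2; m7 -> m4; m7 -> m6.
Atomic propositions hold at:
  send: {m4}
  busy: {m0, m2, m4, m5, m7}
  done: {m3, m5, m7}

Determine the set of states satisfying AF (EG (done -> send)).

Sat(done -> send) = {m0, m1, m2, m4, m6}
EG (done -> send): greatest fixpoint, start Z0 = {m0, m1, m2, m4, m6}, keep only states in Sat with some successor in Z. Already a fixed point.
Sat(EG (done -> send)) = {m0, m1, m2, m4, m6}
AF (EG (done -> send)): least fixpoint, start Z0 = {m0, m1, m2, m4, m6}, add states with every successor in Z. Z1 = {m0, m1, m2, m4, m5, m6, m7}; fixed.
Sat(AF (EG (done -> send))) = {m0, m1, m2, m4, m5, m6, m7}

{m0, m1, m2, m4, m5, m6, m7}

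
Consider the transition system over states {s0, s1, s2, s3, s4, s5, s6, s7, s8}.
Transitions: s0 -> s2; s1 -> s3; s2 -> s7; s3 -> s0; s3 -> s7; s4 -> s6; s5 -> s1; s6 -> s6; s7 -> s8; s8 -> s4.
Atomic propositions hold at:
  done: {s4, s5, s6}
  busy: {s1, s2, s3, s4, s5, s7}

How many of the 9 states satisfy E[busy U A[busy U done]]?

3

A[busy U done]: least fixpoint, start Z0 = Sat(done) = {s4, s5, s6}, add states in Sat(busy) with every successor in Z. Already a fixed point.
Sat(A[busy U done]) = {s4, s5, s6}
E[busy U A[busy U done]]: least fixpoint, start Z0 = Sat(A[busy U done]) = {s4, s5, s6}, add states in Sat(busy) with some successor in Z. Already a fixed point.
Sat(E[busy U A[busy U done]]) = {s4, s5, s6}
|Sat(E[busy U A[busy U done]])| = |{s4, s5, s6}| = 3.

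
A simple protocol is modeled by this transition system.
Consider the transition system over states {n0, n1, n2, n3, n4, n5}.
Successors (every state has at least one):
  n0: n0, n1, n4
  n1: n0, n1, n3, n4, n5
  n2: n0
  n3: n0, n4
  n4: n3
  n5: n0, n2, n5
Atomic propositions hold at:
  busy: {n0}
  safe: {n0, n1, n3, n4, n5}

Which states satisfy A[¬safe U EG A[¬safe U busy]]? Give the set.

Sat(¬safe) = {n2}
A[¬safe U busy]: least fixpoint, start Z0 = Sat(busy) = {n0}, add states in Sat(¬safe) with every successor in Z. Z1 = {n0, n2}; fixed.
Sat(A[¬safe U busy]) = {n0, n2}
EG A[¬safe U busy]: greatest fixpoint, start Z0 = {n0, n2}, keep only states in Sat with some successor in Z. Already a fixed point.
Sat(EG A[¬safe U busy]) = {n0, n2}
A[¬safe U EG A[¬safe U busy]]: least fixpoint, start Z0 = Sat(EG A[¬safe U busy]) = {n0, n2}, add states in Sat(¬safe) with every successor in Z. Already a fixed point.
Sat(A[¬safe U EG A[¬safe U busy]]) = {n0, n2}

{n0, n2}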